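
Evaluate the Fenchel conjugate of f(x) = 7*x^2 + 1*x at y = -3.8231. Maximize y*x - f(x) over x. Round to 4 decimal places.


f*(y) = sup_x {y*x - a*x^2 - b*x} = sup_x {(y-b)*x - a*x^2}
FOC: (y - b) - 2a*x = 0 => x* = (y - b)/(2a)
x* = (-3.8231 - 1)/(2*7) = -0.3445
f*(-3.8231) = (y-b)^2/(4a) = (-3.8231 - 1)^2/(4*7)
= 23.2623/28 = 0.8308


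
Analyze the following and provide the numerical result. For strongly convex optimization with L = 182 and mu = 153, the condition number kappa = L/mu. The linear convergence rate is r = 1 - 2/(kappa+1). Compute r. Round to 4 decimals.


Step 1: Compute the condition number.
kappa = L/mu = 182/153 = 1.1895
Step 2: Compute the convergence rate.
r = 1 - 2/(kappa + 1) = 1 - 2*mu/(L + mu) = (L - mu)/(L + mu) = 29/335 = 0.0866


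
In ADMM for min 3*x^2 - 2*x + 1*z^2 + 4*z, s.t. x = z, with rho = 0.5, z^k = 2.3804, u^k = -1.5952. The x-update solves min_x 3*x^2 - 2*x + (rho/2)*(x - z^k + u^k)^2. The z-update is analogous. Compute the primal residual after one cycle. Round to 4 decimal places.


ADMM iteration with rho = 0.5, z^k = 2.3804, u^k = -1.5952
Step 1: x-update.
Minimize 3*x^2 - 2*x + (0.5/2)*(x - 2.3804 - 1.5952)^2
FOC: (2*3 + 0.5)*x = 2 + 0.5*(2.3804 + 1.5952)
x^{k+1} = 0.6135
Step 2: z-update.
Minimize 1*z^2 + 4*z + (0.5/2)*(0.6135 - z - 1.5952)^2
FOC: (2*1 + 0.5)*z = -4 + 0.5*(0.6135 - 1.5952)
z^{k+1} = -1.7963
Step 3: u-update.
u^{k+1} = -1.5952 + 0.6135 + 1.7963 = 0.8146
Step 4: Primal residual = |0.6135 + 1.7963| = 2.4098


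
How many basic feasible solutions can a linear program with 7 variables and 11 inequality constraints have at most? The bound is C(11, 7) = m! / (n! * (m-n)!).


Each vertex corresponds to some choice of n active constraints out of m, so the number of vertices is at most C(m, n) = m! / (n!(m-n)!).
m = 11, n = 7
Numerator: 11 * 10 * 9 * 8 * 7 * 6 * 5
Denominator: 7! = 5040
C(11, 7) = 330


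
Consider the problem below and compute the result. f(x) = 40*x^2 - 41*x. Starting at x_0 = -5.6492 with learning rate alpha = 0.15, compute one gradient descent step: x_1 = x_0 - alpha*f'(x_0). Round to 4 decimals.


We compute the gradient at x_0 and apply the update.
f'(x) = 80*x - 41
f'(-5.6492) = 80*-5.6492 - 41 = -492.936
x_1 = -5.6492 - 0.15*-492.936 = 68.2912


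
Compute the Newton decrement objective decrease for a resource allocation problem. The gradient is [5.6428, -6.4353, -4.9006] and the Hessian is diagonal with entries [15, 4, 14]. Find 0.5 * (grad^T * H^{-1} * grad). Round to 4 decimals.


Step 1: H is diagonal, so H^(-1) * g = [0.3762, -1.6088, -0.35].
Step 2: g^T H^(-1) g = sum_i g_i^2 / H_ii
  = (5.6428)^2/15 + (-6.4353)^2/4 + (-4.9006)^2/14
  = 2.1227 + 10.3533 + 1.7154 = 14.1914
Step 3: Objective decrease = 0.5 * g^T H^(-1) g = 7.0957


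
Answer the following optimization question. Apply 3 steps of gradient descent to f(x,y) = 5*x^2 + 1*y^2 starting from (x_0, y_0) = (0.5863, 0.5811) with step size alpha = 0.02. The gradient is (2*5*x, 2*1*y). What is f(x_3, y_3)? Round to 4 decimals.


Gradient descent on f(x,y) = 5*x^2 + 1*y^2.
Starting point: (0.5863, 0.5811), alpha = 0.02
Step 1: grad_x = 2*5*0.5863 = 5.863, grad_y = 2*1*0.5811 = 1.1622
  x_1 = 0.5863 - 0.02*5.863 = 0.469
  y_1 = 0.5811 - 0.02*1.1622 = 0.5579
Step 2: grad_x = 2*5*0.469 = 4.6904, grad_y = 2*1*0.5579 = 1.1157
  x_2 = 0.469 - 0.02*4.6904 = 0.3752
  y_2 = 0.5579 - 0.02*1.1157 = 0.5355
Step 3: grad_x = 2*5*0.3752 = 3.7523, grad_y = 2*1*0.5355 = 1.0711
  x_3 = 0.3752 - 0.02*3.7523 = 0.3002
  y_3 = 0.5355 - 0.02*1.0711 = 0.5141
f(0.3002, 0.5141) = 5*0.3002^2 + 1*0.5141^2 = 0.7149


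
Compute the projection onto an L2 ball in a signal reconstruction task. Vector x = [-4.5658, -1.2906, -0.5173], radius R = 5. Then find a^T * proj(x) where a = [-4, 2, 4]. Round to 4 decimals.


Step 1: Compute ||x|| (intermediates to 6 decimals).
||x|| = sqrt((-4.5658)^2 + (-1.2906)^2 + (-0.5173)^2) = 4.772816
Step 2: Project.
Since ||x|| <= R, proj = x (no scaling needed).
proj(x) = [-4.5658, -1.2906, -0.5173]
Step 3: Dot product.
a^T * proj(x) = -4*(-4.5658) + 2*(-1.2906) + 4*(-0.5173) = 13.6128


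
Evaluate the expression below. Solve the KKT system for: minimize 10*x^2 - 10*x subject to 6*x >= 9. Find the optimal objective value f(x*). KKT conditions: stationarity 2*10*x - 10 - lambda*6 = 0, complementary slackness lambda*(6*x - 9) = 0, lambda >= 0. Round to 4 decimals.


Step 1: Try lambda = 0 (constraint inactive).
x_unc = 10/(2*10) = 0.5
Check: 6*0.5 = 3.0 < 9 -- violated!
Step 2: Constraint must be active: 6*x = 9
x* = 9/6 = 1.5
lambda = (2*10*1.5 - 10)/6 = 3.3333
Step 3: Compute optimal value.
f(x*) = 10*1.5^2 - 10*1.5 = 7.5


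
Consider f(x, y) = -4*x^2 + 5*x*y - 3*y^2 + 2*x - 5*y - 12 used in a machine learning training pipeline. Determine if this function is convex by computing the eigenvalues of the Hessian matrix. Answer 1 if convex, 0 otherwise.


The Hessian of f(x,y) = -4*x^2 + 5*x*y - 3*y^2 + 2*x - 5*y - 12 is:
H = [[-8, 5], [5, -6]]
Trace = -8 - 6 = -14
Determinant = -8*-6 - (5)^2 = 23
Discriminant = (-14)^2 - 4*23 = 104.0
Eigenvalues: lambda_1 = -12.099, lambda_2 = -1.901
The function is not convex.

0


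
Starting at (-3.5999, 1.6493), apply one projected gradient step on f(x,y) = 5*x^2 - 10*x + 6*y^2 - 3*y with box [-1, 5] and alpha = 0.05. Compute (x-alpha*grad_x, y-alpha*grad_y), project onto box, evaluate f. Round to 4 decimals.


Step 1: Compute gradient at (-3.5999, 1.6493).
grad_x = 2*5*-3.5999 - 10 = -45.999
grad_y = 2*6*1.6493 - 3 = 16.7916
Step 2: Gradient step.
x_raw = -3.5999 - 0.05*-45.999 = -1.3
y_raw = 1.6493 - 0.05*16.7916 = 0.8097
Step 3: Project onto [-1, 5].
x_proj = clip(-1.3) = -1.0
y_proj = clip(0.8097) = 0.8097
Step 4: Evaluate f.
f(-1.0, 0.8097) = 16.5047


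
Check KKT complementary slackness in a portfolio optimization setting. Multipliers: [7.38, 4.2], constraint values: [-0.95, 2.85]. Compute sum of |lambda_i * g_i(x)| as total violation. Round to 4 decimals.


KKT complementary slackness check:
lambda_1 * g_1 = 7.38 * -0.95 = -7.011
lambda_2 * g_2 = 4.2 * 2.85 = 11.97
Total violation = 7.011 + 11.97 = 18.981


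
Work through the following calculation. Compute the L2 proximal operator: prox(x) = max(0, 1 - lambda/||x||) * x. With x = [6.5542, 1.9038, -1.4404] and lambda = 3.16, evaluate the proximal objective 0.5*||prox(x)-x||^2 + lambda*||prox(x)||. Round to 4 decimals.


Step 1: Compute ||x||.
||x|| = 6.9754
Step 2: Compute scaling factor.
scale = max(0, 1 - 3.16/6.9754) = 0.547
Step 3: prox(x) = [3.585, 1.0413, -0.7879]
||prox(x)|| = 3.8154
Step 4: Proximal objective.
0.5*||prox-x||^2 = 4.9928
lambda*||prox|| = 12.0567
Total = 17.0496


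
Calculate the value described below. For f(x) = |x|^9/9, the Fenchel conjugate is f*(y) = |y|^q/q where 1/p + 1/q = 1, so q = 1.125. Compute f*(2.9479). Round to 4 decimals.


The conjugate exponent q satisfies 1/p + 1/q = 1.
p = 9, so q = 9/(9 - 1) = 1.125
|y|^q = 2.9479^1.125 = 3.3744
f*(2.9479) = 3.3744 / 1.125 = 2.9995


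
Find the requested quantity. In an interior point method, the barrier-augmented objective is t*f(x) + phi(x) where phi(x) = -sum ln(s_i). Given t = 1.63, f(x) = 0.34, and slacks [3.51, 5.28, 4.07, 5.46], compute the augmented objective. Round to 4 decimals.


Step 1: Compute log-barrier.
ln values: [1.2556, 1.6639, 1.4036, 1.6974]
phi = -(1.2556 + 1.6639 + 1.4036 + 1.6974) = -6.0206
Step 2: Compute augmented objective.
t*f(x) = 1.63*0.34 = 0.5542
Total = 0.5542 - 6.0206 = -5.4664


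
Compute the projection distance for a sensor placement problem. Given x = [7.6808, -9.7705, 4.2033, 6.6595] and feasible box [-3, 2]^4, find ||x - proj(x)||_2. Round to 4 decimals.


Project each component onto [-3, 2].
clip(7.6808) = 2.0, clip(-9.7705) = -3.0, clip(4.2033) = 2.0, clip(6.6595) = 2.0
Projection = [2.0, -3.0, 2.0, 2.0]
Squared diffs: [32.2715, 45.8397, 4.8545, 21.7109]
Distance = sqrt(104.6766) = 10.2312


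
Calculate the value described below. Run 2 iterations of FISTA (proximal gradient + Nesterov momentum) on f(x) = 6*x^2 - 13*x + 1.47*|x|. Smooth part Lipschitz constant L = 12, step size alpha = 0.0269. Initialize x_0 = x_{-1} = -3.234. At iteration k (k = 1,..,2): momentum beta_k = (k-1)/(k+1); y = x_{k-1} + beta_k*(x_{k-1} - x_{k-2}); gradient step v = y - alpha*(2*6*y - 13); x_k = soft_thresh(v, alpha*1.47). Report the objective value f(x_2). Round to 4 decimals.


FISTA on f(x) = 6*x^2 - 13*x + 1.47*|x|
L = 12, alpha = 0.0269
Iteration 1: beta = 0.0, y = -3.234 + 0.0*(-3.234 + 3.234) = -3.234
  grad(y) = -51.808, v = y - alpha*grad = -1.8404
  prox(v) = soft_thresh(-1.8404, 0.0395) = -1.8008
Iteration 2: beta = 0.3333, y = -1.8008 + 0.3333*(-1.8008 + 3.234) = -1.3231
  grad(y) = -28.8771, v = y - alpha*grad = -0.5463
  prox(v) = soft_thresh(-0.5463, 0.0395) = -0.5068
f(x_2) = 6*(-0.5068)^2 - 13*(-0.5068) + 1.47*|-0.5068| = 8.8736


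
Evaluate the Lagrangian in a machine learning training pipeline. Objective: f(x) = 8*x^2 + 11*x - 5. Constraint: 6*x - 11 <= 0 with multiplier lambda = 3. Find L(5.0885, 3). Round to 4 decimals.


Step 1: Evaluate f(x).
f(5.0885) = 8*5.0885^2 + 11*5.0885 - 5 = 258.1162
Step 2: Evaluate g(x).
g(5.0885) = 6*5.0885 - 11 = 19.531
Step 3: Compute Lagrangian.
L = 258.1162 + 3*19.531 = 316.7092


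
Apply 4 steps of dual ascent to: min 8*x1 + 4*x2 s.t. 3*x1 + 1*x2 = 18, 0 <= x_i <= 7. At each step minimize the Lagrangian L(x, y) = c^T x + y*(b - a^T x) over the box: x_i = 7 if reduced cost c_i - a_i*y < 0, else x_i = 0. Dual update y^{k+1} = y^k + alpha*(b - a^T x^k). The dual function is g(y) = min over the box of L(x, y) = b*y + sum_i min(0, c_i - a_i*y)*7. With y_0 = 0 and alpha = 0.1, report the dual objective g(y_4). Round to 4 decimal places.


Dual ascent for LP: min 8*x1 + 4*x2, 3*x1 + 1*x2 = 18, 0 <= x_i <= 7
Step 1: y^k = 0.0, reduced costs: (8.0, 4.0)
  x^k = (0.0, 0.0), subgradient = b - a^T x = 18.0
  y^{k+1} = 0.0 + 0.1*18.0 = 1.8
Step 2: y^k = 1.8, reduced costs: (2.6, 2.2)
  x^k = (0.0, 0.0), subgradient = b - a^T x = 18.0
  y^{k+1} = 1.8 + 0.1*18.0 = 3.6
Step 3: y^k = 3.6, reduced costs: (-2.8, 0.4)
  x^k = (7.0, 0.0), subgradient = b - a^T x = -3.0
  y^{k+1} = 3.6 + 0.1*-3.0 = 3.3
Step 4: y^k = 3.3, reduced costs: (-1.9, 0.7)
  x^k = (7.0, 0.0), subgradient = b - a^T x = -3.0
  y^{k+1} = 3.3 + 0.1*-3.0 = 3.0
Dual objective at y_4 = 3.0: reduced costs (-1.0, 1.0), box minimizer x = (7.0, 0.0)
g(y_4) = b*y + (c1 - a1*y)*x1 + (c2 - a2*y)*x2 = 18*3.0 + (-1.0)*7.0 + 1.0*0.0 = 54.0 - 7.0 + 0.0 = 47.0


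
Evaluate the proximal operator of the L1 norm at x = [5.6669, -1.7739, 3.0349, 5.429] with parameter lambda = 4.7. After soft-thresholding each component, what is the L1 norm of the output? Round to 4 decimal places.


Soft-thresholding with lambda = 4.7:
prox(5.6669) = sign(5.6669)*max(|5.6669| - 4.7, 0) = 0.9669
prox(-1.7739) = sign(-1.7739)*max(|-1.7739| - 4.7, 0) = 0.0
prox(3.0349) = sign(3.0349)*max(|3.0349| - 4.7, 0) = 0.0
prox(5.429) = sign(5.429)*max(|5.429| - 4.7, 0) = 0.729
prox(x) = [0.9669, 0.0, 0.0, 0.729]
||prox(x)||_1 = 0.9669 + 0.0 + 0.0 + 0.729 = 1.6959


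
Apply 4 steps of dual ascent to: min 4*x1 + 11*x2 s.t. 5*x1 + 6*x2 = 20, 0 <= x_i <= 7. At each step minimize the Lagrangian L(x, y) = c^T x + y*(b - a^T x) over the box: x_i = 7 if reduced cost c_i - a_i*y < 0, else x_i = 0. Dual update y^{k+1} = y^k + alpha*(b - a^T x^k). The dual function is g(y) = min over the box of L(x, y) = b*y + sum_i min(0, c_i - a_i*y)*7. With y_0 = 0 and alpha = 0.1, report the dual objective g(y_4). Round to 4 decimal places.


Dual ascent for LP: min 4*x1 + 11*x2, 5*x1 + 6*x2 = 20, 0 <= x_i <= 7
Step 1: y^k = 0.0, reduced costs: (4.0, 11.0)
  x^k = (0.0, 0.0), subgradient = b - a^T x = 20.0
  y^{k+1} = 0.0 + 0.1*20.0 = 2.0
Step 2: y^k = 2.0, reduced costs: (-6.0, -1.0)
  x^k = (7.0, 7.0), subgradient = b - a^T x = -57.0
  y^{k+1} = 2.0 + 0.1*-57.0 = -3.7
Step 3: y^k = -3.7, reduced costs: (22.5, 33.2)
  x^k = (0.0, 0.0), subgradient = b - a^T x = 20.0
  y^{k+1} = -3.7 + 0.1*20.0 = -1.7
Step 4: y^k = -1.7, reduced costs: (12.5, 21.2)
  x^k = (0.0, 0.0), subgradient = b - a^T x = 20.0
  y^{k+1} = -1.7 + 0.1*20.0 = 0.3
Dual objective at y_4 = 0.3: reduced costs (2.5, 9.2), box minimizer x = (0.0, 0.0)
g(y_4) = b*y + (c1 - a1*y)*x1 + (c2 - a2*y)*x2 = 20*0.3 + 2.5*0.0 + 9.2*0.0 = 6.0 + 0.0 + 0.0 = 6.0


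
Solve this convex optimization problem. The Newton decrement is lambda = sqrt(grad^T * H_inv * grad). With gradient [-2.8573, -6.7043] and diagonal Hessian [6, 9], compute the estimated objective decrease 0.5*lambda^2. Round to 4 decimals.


Step 1: H is diagonal, so H^(-1) * g = [-0.4762, -0.7449].
Step 2: g^T H^(-1) g = sum_i g_i^2 / H_ii
  = (-2.8573)^2/6 + (-6.7043)^2/9
  = 1.3607 + 4.9942 = 6.3549
Step 3: Objective decrease = 0.5 * g^T H^(-1) g = 3.1774


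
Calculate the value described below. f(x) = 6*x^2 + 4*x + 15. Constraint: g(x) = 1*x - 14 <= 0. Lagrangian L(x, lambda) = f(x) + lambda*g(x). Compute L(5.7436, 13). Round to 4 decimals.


Step 1: Evaluate f(x).
f(5.7436) = 6*5.7436^2 + 4*5.7436 + 15 = 235.908
Step 2: Evaluate g(x).
g(5.7436) = 1*5.7436 - 14 = -8.2564
Step 3: Compute Lagrangian.
L = 235.908 + 13*-8.2564 = 128.5748


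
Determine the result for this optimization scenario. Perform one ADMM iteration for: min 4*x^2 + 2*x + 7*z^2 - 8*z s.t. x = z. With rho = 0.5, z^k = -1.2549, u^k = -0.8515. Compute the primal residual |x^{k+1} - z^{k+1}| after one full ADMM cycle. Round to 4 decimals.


ADMM iteration with rho = 0.5, z^k = -1.2549, u^k = -0.8515
Step 1: x-update.
Minimize 4*x^2 + 2*x + (0.5/2)*(x + 1.2549 - 0.8515)^2
FOC: (2*4 + 0.5)*x = -2 + 0.5*(-1.2549 + 0.8515)
x^{k+1} = -0.259
Step 2: z-update.
Minimize 7*z^2 - 8*z + (0.5/2)*(-0.259 - z - 0.8515)^2
FOC: (2*7 + 0.5)*z = 8 + 0.5*(-0.259 - 0.8515)
z^{k+1} = 0.5134
Step 3: u-update.
u^{k+1} = -0.8515 - 0.259 - 0.5134 = -1.624
Step 4: Primal residual = |-0.259 - 0.5134| = 0.7725


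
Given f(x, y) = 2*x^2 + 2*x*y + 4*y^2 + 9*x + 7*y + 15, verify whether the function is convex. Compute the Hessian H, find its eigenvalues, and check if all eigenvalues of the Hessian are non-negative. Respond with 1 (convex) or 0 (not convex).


The Hessian of f(x,y) = 2*x^2 + 2*x*y + 4*y^2 + 9*x + 7*y + 15 is:
H = [[4, 2], [2, 8]]
Trace = 4 + 8 = 12
Determinant = 4*8 - (2)^2 = 28
Discriminant = (12)^2 - 4*28 = 32.0
Eigenvalues: lambda_1 = 3.1716, lambda_2 = 8.8284
The function is convex.

1


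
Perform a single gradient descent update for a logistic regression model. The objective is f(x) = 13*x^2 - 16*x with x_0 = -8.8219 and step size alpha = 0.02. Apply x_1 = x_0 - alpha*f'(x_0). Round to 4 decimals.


We compute the gradient at x_0 and apply the update.
f'(x) = 26*x - 16
f'(-8.8219) = 26*-8.8219 - 16 = -245.3694
x_1 = -8.8219 - 0.02*-245.3694 = -3.9145


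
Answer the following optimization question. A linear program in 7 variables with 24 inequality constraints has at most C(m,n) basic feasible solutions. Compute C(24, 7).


Each vertex corresponds to some choice of n active constraints out of m, so the number of vertices is at most C(m, n) = m! / (n!(m-n)!).
m = 24, n = 7
Numerator: 24 * 23 * 22 * 21 * 20 * 19 * 18
Denominator: 7! = 5040
C(24, 7) = 346104


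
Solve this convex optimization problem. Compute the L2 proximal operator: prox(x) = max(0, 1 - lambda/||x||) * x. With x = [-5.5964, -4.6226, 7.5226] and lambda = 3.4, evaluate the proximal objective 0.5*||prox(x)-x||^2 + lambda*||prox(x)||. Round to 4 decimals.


Step 1: Compute ||x||.
||x|| = 10.4536
Step 2: Compute scaling factor.
scale = max(0, 1 - 3.4/10.4536) = 0.6748
Step 3: prox(x) = [-3.7762, -3.1191, 5.0759]
||prox(x)|| = 7.0536
Step 4: Proximal objective.
0.5*||prox-x||^2 = 5.78
lambda*||prox|| = 23.9822
Total = 29.7622


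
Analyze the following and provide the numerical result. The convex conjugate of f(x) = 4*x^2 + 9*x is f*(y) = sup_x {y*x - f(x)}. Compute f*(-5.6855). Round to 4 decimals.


f*(y) = sup_x {y*x - a*x^2 - b*x} = sup_x {(y-b)*x - a*x^2}
FOC: (y - b) - 2a*x = 0 => x* = (y - b)/(2a)
x* = (-5.6855 - 9)/(2*4) = -1.8357
f*(-5.6855) = (y-b)^2/(4a) = (-5.6855 - 9)^2/(4*4)
= 215.6639/16 = 13.479


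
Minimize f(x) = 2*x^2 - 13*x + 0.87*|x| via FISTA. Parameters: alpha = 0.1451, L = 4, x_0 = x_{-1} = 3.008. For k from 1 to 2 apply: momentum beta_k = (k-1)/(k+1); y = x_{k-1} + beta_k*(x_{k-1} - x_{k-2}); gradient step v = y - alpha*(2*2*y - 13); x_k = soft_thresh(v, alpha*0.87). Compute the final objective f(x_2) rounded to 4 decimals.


FISTA on f(x) = 2*x^2 - 13*x + 0.87*|x|
L = 4, alpha = 0.1451
Iteration 1: beta = 0.0, y = 3.008 + 0.0*(3.008 - 3.008) = 3.008
  grad(y) = -0.968, v = y - alpha*grad = 3.1485
  prox(v) = soft_thresh(3.1485, 0.1262) = 3.0222
Iteration 2: beta = 0.3333, y = 3.0222 + 0.3333*(3.0222 - 3.008) = 3.027
  grad(y) = -0.8922, v = y - alpha*grad = 3.1564
  prox(v) = soft_thresh(3.1564, 0.1262) = 3.0302
f(x_2) = 2*3.0302^2 - 13*3.0302 + 0.87*|3.0302| = -18.3921


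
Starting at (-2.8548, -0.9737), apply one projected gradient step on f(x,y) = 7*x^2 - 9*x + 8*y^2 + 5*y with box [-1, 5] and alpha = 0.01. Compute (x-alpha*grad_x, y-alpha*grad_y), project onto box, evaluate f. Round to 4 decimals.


Step 1: Compute gradient at (-2.8548, -0.9737).
grad_x = 2*7*-2.8548 - 9 = -48.9672
grad_y = 2*8*-0.9737 + 5 = -10.5792
Step 2: Gradient step.
x_raw = -2.8548 - 0.01*-48.9672 = -2.3651
y_raw = -0.9737 - 0.01*-10.5792 = -0.8679
Step 3: Project onto [-1, 5].
x_proj = clip(-2.3651) = -1.0
y_proj = clip(-0.8679) = -0.8679
Step 4: Evaluate f.
f(-1.0, -0.8679) = 17.6866


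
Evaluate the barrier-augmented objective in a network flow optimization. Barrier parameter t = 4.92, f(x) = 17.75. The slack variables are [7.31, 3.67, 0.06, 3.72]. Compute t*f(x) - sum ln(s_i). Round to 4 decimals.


Step 1: Compute log-barrier.
ln values: [1.9892, 1.3002, -2.8134, 1.3137]
phi = -(1.9892 + 1.3002 - 2.8134 + 1.3137) = -1.7897
Step 2: Compute augmented objective.
t*f(x) = 4.92*17.75 = 87.33
Total = 87.33 - 1.7897 = 85.5403


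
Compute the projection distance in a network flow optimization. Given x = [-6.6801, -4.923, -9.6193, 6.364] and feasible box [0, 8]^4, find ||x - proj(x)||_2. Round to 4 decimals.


Project each component onto [0, 8].
clip(-6.6801) = 0.0, clip(-4.923) = 0.0, clip(-9.6193) = 0.0, clip(6.364) = 6.364
Projection = [0.0, 0.0, 0.0, 6.364]
Squared diffs: [44.6237, 24.2359, 92.5309, 0.0]
Distance = sqrt(161.3905) = 12.704


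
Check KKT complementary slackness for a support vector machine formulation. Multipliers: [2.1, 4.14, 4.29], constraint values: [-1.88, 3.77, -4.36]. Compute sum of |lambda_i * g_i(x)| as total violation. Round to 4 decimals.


KKT complementary slackness check:
lambda_1 * g_1 = 2.1 * -1.88 = -3.948
lambda_2 * g_2 = 4.14 * 3.77 = 15.6078
lambda_3 * g_3 = 4.29 * -4.36 = -18.7044
Total violation = 3.948 + 15.6078 + 18.7044 = 38.2602


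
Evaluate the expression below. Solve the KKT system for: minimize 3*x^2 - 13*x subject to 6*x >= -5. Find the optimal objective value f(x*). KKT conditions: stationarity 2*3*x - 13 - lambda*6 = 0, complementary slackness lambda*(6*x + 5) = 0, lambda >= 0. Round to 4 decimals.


Step 1: Try lambda = 0 (constraint inactive).
Stationarity: 2*3*x - 13 = 0
x* = 13/(2*3) = 13/6 = 2.1667 (rounded; the exact value 13/6 is used below)
Check constraint: 6*2.1667 = 13.0002 >= -5 -- satisfied.
Step 2: Compute optimal value.
f(x*) = 3*(13/6)^2 - 13*(13/6) = -14.0833


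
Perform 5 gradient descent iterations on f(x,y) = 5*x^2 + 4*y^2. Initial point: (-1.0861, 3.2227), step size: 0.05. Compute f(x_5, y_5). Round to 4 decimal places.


Gradient descent on f(x,y) = 5*x^2 + 4*y^2.
Starting point: (-1.0861, 3.2227), alpha = 0.05
Step 1: grad_x = 2*5*-1.0861 = -10.861, grad_y = 2*4*3.2227 = 25.7816
  x_1 = -1.0861 - 0.05*-10.861 = -0.5431
  y_1 = 3.2227 - 0.05*25.7816 = 1.9336
Step 2: grad_x = 2*5*-0.5431 = -5.4305, grad_y = 2*4*1.9336 = 15.469
  x_2 = -0.5431 - 0.05*-5.4305 = -0.2715
  y_2 = 1.9336 - 0.05*15.469 = 1.1602
Step 3: grad_x = 2*5*-0.2715 = -2.7153, grad_y = 2*4*1.1602 = 9.2814
  x_3 = -0.2715 - 0.05*-2.7153 = -0.1358
  y_3 = 1.1602 - 0.05*9.2814 = 0.6961
Step 4: grad_x = 2*5*-0.1358 = -1.3576, grad_y = 2*4*0.6961 = 5.5688
  x_4 = -0.1358 - 0.05*-1.3576 = -0.0679
  y_4 = 0.6961 - 0.05*5.5688 = 0.4177
Step 5: grad_x = 2*5*-0.0679 = -0.6788, grad_y = 2*4*0.4177 = 3.3413
  x_5 = -0.0679 - 0.05*-0.6788 = -0.0339
  y_5 = 0.4177 - 0.05*3.3413 = 0.2506
f(-0.0339, 0.2506) = 5*(-0.0339)^2 + 4*0.2506^2 = 0.257


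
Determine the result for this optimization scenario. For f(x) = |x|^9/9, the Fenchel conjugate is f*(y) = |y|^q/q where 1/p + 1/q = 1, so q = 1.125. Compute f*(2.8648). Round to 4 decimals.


The conjugate exponent q satisfies 1/p + 1/q = 1.
p = 9, so q = 9/(9 - 1) = 1.125
|y|^q = 2.8648^1.125 = 3.2676
f*(2.8648) = 3.2676 / 1.125 = 2.9045


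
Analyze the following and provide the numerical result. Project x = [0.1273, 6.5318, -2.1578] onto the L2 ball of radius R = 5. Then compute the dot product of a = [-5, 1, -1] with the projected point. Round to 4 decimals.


Step 1: Compute ||x|| (intermediates to 6 decimals).
||x|| = sqrt(0.1273^2 + 6.5318^2 + (-2.1578)^2) = 6.880168
Step 2: Project.
Since ||x|| > R, scale = R/||x|| = 5/6.880168 = 0.726726, proj(x) = scale * x
proj(x) = [0.092512, 4.746829, -1.568129]
Step 3: Dot product.
a^T * proj(x) = -5*0.092512 + 1*4.746829 - 1*(-1.568129) = 5.8524


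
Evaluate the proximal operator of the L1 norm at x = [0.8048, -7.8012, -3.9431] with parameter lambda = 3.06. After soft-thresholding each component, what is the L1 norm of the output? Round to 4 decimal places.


Soft-thresholding with lambda = 3.06:
prox(0.8048) = sign(0.8048)*max(|0.8048| - 3.06, 0) = 0.0
prox(-7.8012) = sign(-7.8012)*max(|-7.8012| - 3.06, 0) = -4.7412
prox(-3.9431) = sign(-3.9431)*max(|-3.9431| - 3.06, 0) = -0.8831
prox(x) = [0.0, -4.7412, -0.8831]
||prox(x)||_1 = 0.0 + 4.7412 + 0.8831 = 5.6243


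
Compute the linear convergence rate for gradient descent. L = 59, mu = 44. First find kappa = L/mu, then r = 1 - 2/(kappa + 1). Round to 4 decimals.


Step 1: Compute the condition number.
kappa = L/mu = 59/44 = 1.3409
Step 2: Compute the convergence rate.
r = 1 - 2/(kappa + 1) = 1 - 2*mu/(L + mu) = (L - mu)/(L + mu) = 15/103 = 0.1456


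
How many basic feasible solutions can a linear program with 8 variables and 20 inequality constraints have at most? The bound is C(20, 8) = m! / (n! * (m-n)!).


Each vertex corresponds to some choice of n active constraints out of m, so the number of vertices is at most C(m, n) = m! / (n!(m-n)!).
m = 20, n = 8
Numerator: 20 * 19 * 18 * 17 * 16 * 15 * 14 * 13
Denominator: 8! = 40320
C(20, 8) = 125970


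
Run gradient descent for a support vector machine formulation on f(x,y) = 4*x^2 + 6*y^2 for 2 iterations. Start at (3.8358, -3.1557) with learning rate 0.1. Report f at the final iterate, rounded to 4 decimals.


Gradient descent on f(x,y) = 4*x^2 + 6*y^2.
Starting point: (3.8358, -3.1557), alpha = 0.1
Step 1: grad_x = 2*4*3.8358 = 30.6864, grad_y = 2*6*-3.1557 = -37.8684
  x_1 = 3.8358 - 0.1*30.6864 = 0.7672
  y_1 = -3.1557 - 0.1*-37.8684 = 0.6311
Step 2: grad_x = 2*4*0.7672 = 6.1373, grad_y = 2*6*0.6311 = 7.5737
  x_2 = 0.7672 - 0.1*6.1373 = 0.1534
  y_2 = 0.6311 - 0.1*7.5737 = -0.1262
f(0.1534, -0.1262) = 4*0.1534^2 + 6*(-0.1262)^2 = 0.1898


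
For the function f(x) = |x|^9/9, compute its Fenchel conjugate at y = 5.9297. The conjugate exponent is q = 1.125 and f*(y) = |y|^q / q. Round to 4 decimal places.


The conjugate exponent q satisfies 1/p + 1/q = 1.
p = 9, so q = 9/(9 - 1) = 1.125
|y|^q = 5.9297^1.125 = 7.4073
f*(5.9297) = 7.4073 / 1.125 = 6.5843


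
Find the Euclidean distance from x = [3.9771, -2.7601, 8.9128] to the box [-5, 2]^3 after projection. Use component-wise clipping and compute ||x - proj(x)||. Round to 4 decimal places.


Project each component onto [-5, 2].
clip(3.9771) = 2.0, clip(-2.7601) = -2.7601, clip(8.9128) = 2.0
Projection = [2.0, -2.7601, 2.0]
Squared diffs: [3.9089, 0.0, 47.7868]
Distance = sqrt(51.6957) = 7.19


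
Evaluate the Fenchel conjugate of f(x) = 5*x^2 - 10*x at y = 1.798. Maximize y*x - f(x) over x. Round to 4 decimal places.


f*(y) = sup_x {y*x - a*x^2 - b*x} = sup_x {(y-b)*x - a*x^2}
FOC: (y - b) - 2a*x = 0 => x* = (y - b)/(2a)
x* = (1.798 + 10)/(2*5) = 1.1798
f*(1.798) = (y-b)^2/(4a) = (1.798 + 10)^2/(4*5)
= 139.1928/20 = 6.9596


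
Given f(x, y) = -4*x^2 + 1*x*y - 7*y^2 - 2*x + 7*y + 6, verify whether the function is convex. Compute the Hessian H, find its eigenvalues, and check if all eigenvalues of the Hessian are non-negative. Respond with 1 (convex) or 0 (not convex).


The Hessian of f(x,y) = -4*x^2 + 1*x*y - 7*y^2 - 2*x + 7*y + 6 is:
H = [[-8, 1], [1, -14]]
Trace = -8 - 14 = -22
Determinant = -8*-14 - (1)^2 = 111
Discriminant = (-22)^2 - 4*111 = 40.0
Eigenvalues: lambda_1 = -14.1623, lambda_2 = -7.8377
The function is not convex.

0


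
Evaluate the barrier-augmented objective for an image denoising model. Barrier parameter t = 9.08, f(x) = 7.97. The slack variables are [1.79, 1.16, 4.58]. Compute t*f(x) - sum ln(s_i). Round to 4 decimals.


Step 1: Compute log-barrier.
ln values: [0.5822, 0.1484, 1.5217]
phi = -(0.5822 + 0.1484 + 1.5217) = -2.2523
Step 2: Compute augmented objective.
t*f(x) = 9.08*7.97 = 72.3676
Total = 72.3676 - 2.2523 = 70.1153


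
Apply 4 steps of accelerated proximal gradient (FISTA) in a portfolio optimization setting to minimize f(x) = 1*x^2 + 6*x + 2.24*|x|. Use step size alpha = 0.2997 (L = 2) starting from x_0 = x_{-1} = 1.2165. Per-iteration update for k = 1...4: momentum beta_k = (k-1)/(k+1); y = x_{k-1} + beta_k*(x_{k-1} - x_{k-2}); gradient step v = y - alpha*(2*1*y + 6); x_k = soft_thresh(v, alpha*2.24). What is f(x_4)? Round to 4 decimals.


FISTA on f(x) = 1*x^2 + 6*x + 2.24*|x|
L = 2, alpha = 0.2997
Iteration 1: beta = 0.0, y = 1.2165 + 0.0*(1.2165 - 1.2165) = 1.2165
  grad(y) = 8.433, v = y - alpha*grad = -1.3109
  prox(v) = soft_thresh(-1.3109, 0.6713) = -0.6395
Iteration 2: beta = 0.3333, y = -0.6395 + 0.3333*(-0.6395 - 1.2165) = -1.2582
  grad(y) = 3.4836, v = y - alpha*grad = -2.3022
  prox(v) = soft_thresh(-2.3022, 0.6713) = -1.6309
Iteration 3: beta = 0.5, y = -1.6309 + 0.5*(-1.6309 + 0.6395) = -2.1266
  grad(y) = 1.7468, v = y - alpha*grad = -2.6501
  prox(v) = soft_thresh(-2.6501, 0.6713) = -1.9788
Iteration 4: beta = 0.6, y = -1.9788 + 0.6*(-1.9788 + 1.6309) = -2.1875
  grad(y) = 1.625, v = y - alpha*grad = -2.6745
  prox(v) = soft_thresh(-2.6745, 0.6713) = -2.0032
f(x_4) = 1*(-2.0032)^2 + 6*(-2.0032) + 2.24*|-2.0032| = -3.5192


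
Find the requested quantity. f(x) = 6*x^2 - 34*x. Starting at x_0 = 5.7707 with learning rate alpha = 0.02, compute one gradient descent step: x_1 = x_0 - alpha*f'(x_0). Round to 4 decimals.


We compute the gradient at x_0 and apply the update.
f'(x) = 12*x - 34
f'(5.7707) = 12*5.7707 - 34 = 35.2484
x_1 = 5.7707 - 0.02*35.2484 = 5.0657


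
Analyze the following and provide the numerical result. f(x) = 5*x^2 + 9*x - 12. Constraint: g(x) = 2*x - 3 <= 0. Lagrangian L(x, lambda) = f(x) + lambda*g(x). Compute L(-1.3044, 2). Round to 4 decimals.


Step 1: Evaluate f(x).
f(-1.3044) = 5*(-1.3044)^2 + 9*(-1.3044) - 12 = -15.2323
Step 2: Evaluate g(x).
g(-1.3044) = 2*-1.3044 - 3 = -5.6088
Step 3: Compute Lagrangian.
L = -15.2323 + 2*-5.6088 = -26.4499


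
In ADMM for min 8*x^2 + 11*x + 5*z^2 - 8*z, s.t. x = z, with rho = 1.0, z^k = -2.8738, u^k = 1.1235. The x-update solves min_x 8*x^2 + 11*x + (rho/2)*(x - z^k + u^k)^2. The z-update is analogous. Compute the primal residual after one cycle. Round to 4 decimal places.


ADMM iteration with rho = 1.0, z^k = -2.8738, u^k = 1.1235
Step 1: x-update.
Minimize 8*x^2 + 11*x + (1.0/2)*(x + 2.8738 + 1.1235)^2
FOC: (2*8 + 1.0)*x = -11 + 1.0*(-2.8738 - 1.1235)
x^{k+1} = -0.8822
Step 2: z-update.
Minimize 5*z^2 - 8*z + (1.0/2)*(-0.8822 - z + 1.1235)^2
FOC: (2*5 + 1.0)*z = 8 + 1.0*(-0.8822 + 1.1235)
z^{k+1} = 0.7492
Step 3: u-update.
u^{k+1} = 1.1235 - 0.8822 - 0.7492 = -0.5079
Step 4: Primal residual = |-0.8822 - 0.7492| = 1.6314


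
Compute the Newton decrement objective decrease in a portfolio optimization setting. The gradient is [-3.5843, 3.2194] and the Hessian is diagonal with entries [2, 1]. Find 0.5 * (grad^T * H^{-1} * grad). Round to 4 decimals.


Step 1: H is diagonal, so H^(-1) * g = [-1.7922, 3.2194].
Step 2: g^T H^(-1) g = sum_i g_i^2 / H_ii
  = (-3.5843)^2/2 + (3.2194)^2/1
  = 6.4236 + 10.3645 = 16.7881
Step 3: Objective decrease = 0.5 * g^T H^(-1) g = 8.3941


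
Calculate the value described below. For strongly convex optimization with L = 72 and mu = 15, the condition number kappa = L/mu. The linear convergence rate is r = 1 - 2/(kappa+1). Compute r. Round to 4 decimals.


Step 1: Compute the condition number.
kappa = L/mu = 72/15 = 4.8
Step 2: Compute the convergence rate.
r = 1 - 2/(kappa + 1) = 1 - 2*mu/(L + mu) = (L - mu)/(L + mu) = 57/87 = 0.6552


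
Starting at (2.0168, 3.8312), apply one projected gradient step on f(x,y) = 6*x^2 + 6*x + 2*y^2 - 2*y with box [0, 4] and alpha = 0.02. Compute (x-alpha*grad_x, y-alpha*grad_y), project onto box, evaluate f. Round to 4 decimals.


Step 1: Compute gradient at (2.0168, 3.8312).
grad_x = 2*6*2.0168 + 6 = 30.2016
grad_y = 2*2*3.8312 - 2 = 13.3248
Step 2: Gradient step.
x_raw = 2.0168 - 0.02*30.2016 = 1.4128
y_raw = 3.8312 - 0.02*13.3248 = 3.5647
Step 3: Project onto [0, 4].
x_proj = clip(1.4128) = 1.4128
y_proj = clip(3.5647) = 3.5647
Step 4: Evaluate f.
f(1.4128, 3.5647) = 38.7369


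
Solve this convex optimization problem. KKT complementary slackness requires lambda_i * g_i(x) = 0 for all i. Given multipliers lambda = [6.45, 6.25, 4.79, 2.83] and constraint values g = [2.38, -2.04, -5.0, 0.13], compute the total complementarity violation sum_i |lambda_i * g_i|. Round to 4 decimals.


KKT complementary slackness check:
lambda_1 * g_1 = 6.45 * 2.38 = 15.351
lambda_2 * g_2 = 6.25 * -2.04 = -12.75
lambda_3 * g_3 = 4.79 * -5.0 = -23.95
lambda_4 * g_4 = 2.83 * 0.13 = 0.3679
Total violation = 15.351 + 12.75 + 23.95 + 0.3679 = 52.4189


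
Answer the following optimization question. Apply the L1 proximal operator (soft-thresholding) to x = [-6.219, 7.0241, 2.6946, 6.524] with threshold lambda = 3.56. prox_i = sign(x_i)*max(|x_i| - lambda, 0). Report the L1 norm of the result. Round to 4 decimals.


Soft-thresholding with lambda = 3.56:
prox(-6.219) = sign(-6.219)*max(|-6.219| - 3.56, 0) = -2.659
prox(7.0241) = sign(7.0241)*max(|7.0241| - 3.56, 0) = 3.4641
prox(2.6946) = sign(2.6946)*max(|2.6946| - 3.56, 0) = 0.0
prox(6.524) = sign(6.524)*max(|6.524| - 3.56, 0) = 2.964
prox(x) = [-2.659, 3.4641, 0.0, 2.964]
||prox(x)||_1 = 2.659 + 3.4641 + 0.0 + 2.964 = 9.0871


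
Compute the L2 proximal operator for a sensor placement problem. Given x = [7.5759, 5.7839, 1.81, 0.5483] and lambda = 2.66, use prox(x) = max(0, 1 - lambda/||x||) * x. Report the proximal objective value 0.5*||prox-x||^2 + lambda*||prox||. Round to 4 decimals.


Step 1: Compute ||x||.
||x|| = 9.7172
Step 2: Compute scaling factor.
scale = max(0, 1 - 2.66/9.7172) = 0.7263
Step 3: prox(x) = [5.5021, 4.2006, 1.3145, 0.3982]
||prox(x)|| = 7.0572
Step 4: Proximal objective.
0.5*||prox-x||^2 = 3.5378
lambda*||prox|| = 18.7722
Total = 22.31


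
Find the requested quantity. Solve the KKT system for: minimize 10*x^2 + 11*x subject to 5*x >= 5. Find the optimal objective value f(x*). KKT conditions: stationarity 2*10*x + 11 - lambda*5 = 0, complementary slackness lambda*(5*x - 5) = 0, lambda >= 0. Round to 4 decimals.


Step 1: Try lambda = 0 (constraint inactive).
x_unc = -11/(2*10) = -0.55
Check: 5*-0.55 = -2.75 < 5 -- violated!
Step 2: Constraint must be active: 5*x = 5
x* = 5/5 = 1.0
lambda = (2*10*1.0 + 11)/5 = 6.2
Step 3: Compute optimal value.
f(x*) = 10*1.0^2 + 11*1.0 = 21.0


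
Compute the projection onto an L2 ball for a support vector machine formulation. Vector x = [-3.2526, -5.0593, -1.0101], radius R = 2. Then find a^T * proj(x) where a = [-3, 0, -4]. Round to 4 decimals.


Step 1: Compute ||x|| (intermediates to 6 decimals).
||x|| = sqrt((-3.2526)^2 + (-5.0593)^2 + (-1.0101)^2) = 6.098871
Step 2: Project.
Since ||x|| > R, scale = R/||x|| = 2/6.098871 = 0.32793, proj(x) = scale * x
proj(x) = [-1.066625, -1.659096, -0.331242]
Step 3: Dot product.
a^T * proj(x) = -3*(-1.066625) + 0*(-1.659096) - 4*(-0.331242) = 4.5248


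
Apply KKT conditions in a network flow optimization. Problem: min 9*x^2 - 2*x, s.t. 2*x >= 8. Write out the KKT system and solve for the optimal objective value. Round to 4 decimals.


Step 1: Try lambda = 0 (constraint inactive).
x_unc = 2/(2*9) = 0.1111
Check: 2*0.1111 = 0.2222 < 8 -- violated!
Step 2: Constraint must be active: 2*x = 8
x* = 8/2 = 4.0
lambda = (2*9*4.0 - 2)/2 = 35.0
Step 3: Compute optimal value.
f(x*) = 9*4.0^2 - 2*4.0 = 136.0


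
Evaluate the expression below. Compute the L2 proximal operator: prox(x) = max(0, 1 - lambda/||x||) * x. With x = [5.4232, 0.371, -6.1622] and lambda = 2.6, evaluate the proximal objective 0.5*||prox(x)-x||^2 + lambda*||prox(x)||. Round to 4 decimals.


Step 1: Compute ||x||.
||x|| = 8.2171
Step 2: Compute scaling factor.
scale = max(0, 1 - 2.6/8.2171) = 0.6836
Step 3: prox(x) = [3.7072, 0.2536, -4.2124]
||prox(x)|| = 5.6171
Step 4: Proximal objective.
0.5*||prox-x||^2 = 3.38
lambda*||prox|| = 14.6045
Total = 17.9846


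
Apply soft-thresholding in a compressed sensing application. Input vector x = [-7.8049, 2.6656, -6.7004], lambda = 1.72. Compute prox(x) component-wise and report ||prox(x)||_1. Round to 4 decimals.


Soft-thresholding with lambda = 1.72:
prox(-7.8049) = sign(-7.8049)*max(|-7.8049| - 1.72, 0) = -6.0849
prox(2.6656) = sign(2.6656)*max(|2.6656| - 1.72, 0) = 0.9456
prox(-6.7004) = sign(-6.7004)*max(|-6.7004| - 1.72, 0) = -4.9804
prox(x) = [-6.0849, 0.9456, -4.9804]
||prox(x)||_1 = 6.0849 + 0.9456 + 4.9804 = 12.0109


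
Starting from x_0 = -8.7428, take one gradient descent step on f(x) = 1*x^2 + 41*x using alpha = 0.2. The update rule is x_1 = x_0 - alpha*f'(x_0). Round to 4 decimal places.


We compute the gradient at x_0 and apply the update.
f'(x) = 2*x + 41
f'(-8.7428) = 2*-8.7428 + 41 = 23.5144
x_1 = -8.7428 - 0.2*23.5144 = -13.4457


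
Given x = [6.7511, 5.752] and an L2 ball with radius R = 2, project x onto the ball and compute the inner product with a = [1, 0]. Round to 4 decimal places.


Step 1: Compute ||x|| (intermediates to 6 decimals).
||x|| = sqrt(6.7511^2 + 5.752^2) = 8.869208
Step 2: Project.
Since ||x|| > R, scale = R/||x|| = 2/8.869208 = 0.225499, proj(x) = scale * x
proj(x) = [1.522366, 1.29707]
Step 3: Dot product.
a^T * proj(x) = 1*1.522366 + 0*1.29707 = 1.5224


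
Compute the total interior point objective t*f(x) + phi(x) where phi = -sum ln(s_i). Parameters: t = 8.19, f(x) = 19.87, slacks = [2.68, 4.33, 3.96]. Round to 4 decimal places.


Step 1: Compute log-barrier.
ln values: [0.9858, 1.4656, 1.3762]
phi = -(0.9858 + 1.4656 + 1.3762) = -3.8276
Step 2: Compute augmented objective.
t*f(x) = 8.19*19.87 = 162.7353
Total = 162.7353 - 3.8276 = 158.9077


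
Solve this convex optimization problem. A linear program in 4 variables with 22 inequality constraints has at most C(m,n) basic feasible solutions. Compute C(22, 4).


Each vertex corresponds to some choice of n active constraints out of m, so the number of vertices is at most C(m, n) = m! / (n!(m-n)!).
m = 22, n = 4
Numerator: 22 * 21 * 20 * 19
Denominator: 4! = 24
C(22, 4) = 7315


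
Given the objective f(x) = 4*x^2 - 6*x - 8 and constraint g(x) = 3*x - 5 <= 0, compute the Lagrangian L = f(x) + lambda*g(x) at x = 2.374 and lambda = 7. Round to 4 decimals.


Step 1: Evaluate f(x).
f(2.374) = 4*2.374^2 - 6*2.374 - 8 = 0.2995
Step 2: Evaluate g(x).
g(2.374) = 3*2.374 - 5 = 2.122
Step 3: Compute Lagrangian.
L = 0.2995 + 7*2.122 = 15.1535


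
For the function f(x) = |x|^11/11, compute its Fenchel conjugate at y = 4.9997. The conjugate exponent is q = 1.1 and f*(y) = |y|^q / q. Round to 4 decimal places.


The conjugate exponent q satisfies 1/p + 1/q = 1.
p = 11, so q = 11/(11 - 1) = 1.1
|y|^q = 4.9997^1.1 = 5.8727
f*(4.9997) = 5.8727 / 1.1 = 5.3388


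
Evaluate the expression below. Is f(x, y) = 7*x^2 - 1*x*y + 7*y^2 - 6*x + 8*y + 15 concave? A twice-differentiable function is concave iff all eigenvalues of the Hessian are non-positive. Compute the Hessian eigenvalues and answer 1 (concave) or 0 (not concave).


The Hessian of f(x,y) = 7*x^2 - 1*x*y + 7*y^2 - 6*x + 8*y + 15 is:
H = [[14, -1], [-1, 14]]
Trace = 14 + 14 = 28
Determinant = 14*14 - (-1)^2 = 195
Discriminant = (28)^2 - 4*195 = 4.0
Eigenvalues: lambda_1 = 13.0, lambda_2 = 15.0
The function is not concave.

0


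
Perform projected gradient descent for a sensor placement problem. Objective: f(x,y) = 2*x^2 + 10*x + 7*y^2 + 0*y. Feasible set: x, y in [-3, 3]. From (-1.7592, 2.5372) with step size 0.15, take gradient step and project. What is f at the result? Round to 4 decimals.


Step 1: Compute gradient at (-1.7592, 2.5372).
grad_x = 2*2*-1.7592 + 10 = 2.9632
grad_y = 2*7*2.5372 + 0 = 35.5208
Step 2: Gradient step.
x_raw = -1.7592 - 0.15*2.9632 = -2.2037
y_raw = 2.5372 - 0.15*35.5208 = -2.7909
Step 3: Project onto [-3, 3].
x_proj = clip(-2.2037) = -2.2037
y_proj = clip(-2.7909) = -2.7909
Step 4: Evaluate f.
f(-2.2037, -2.7909) = 42.2003


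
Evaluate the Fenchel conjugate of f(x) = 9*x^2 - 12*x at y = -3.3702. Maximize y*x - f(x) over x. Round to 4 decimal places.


f*(y) = sup_x {y*x - a*x^2 - b*x} = sup_x {(y-b)*x - a*x^2}
FOC: (y - b) - 2a*x = 0 => x* = (y - b)/(2a)
x* = (-3.3702 + 12)/(2*9) = 0.4794
f*(-3.3702) = (y-b)^2/(4a) = (-3.3702 + 12)^2/(4*9)
= 74.4734/36 = 2.0687


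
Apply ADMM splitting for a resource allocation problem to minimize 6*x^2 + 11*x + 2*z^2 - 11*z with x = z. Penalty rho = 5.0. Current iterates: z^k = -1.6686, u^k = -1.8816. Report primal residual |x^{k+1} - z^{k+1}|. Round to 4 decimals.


ADMM iteration with rho = 5.0, z^k = -1.6686, u^k = -1.8816
Step 1: x-update.
Minimize 6*x^2 + 11*x + (5.0/2)*(x + 1.6686 - 1.8816)^2
FOC: (2*6 + 5.0)*x = -11 + 5.0*(-1.6686 + 1.8816)
x^{k+1} = -0.5844
Step 2: z-update.
Minimize 2*z^2 - 11*z + (5.0/2)*(-0.5844 - z - 1.8816)^2
FOC: (2*2 + 5.0)*z = 11 + 5.0*(-0.5844 - 1.8816)
z^{k+1} = -0.1478
Step 3: u-update.
u^{k+1} = -1.8816 - 0.5844 + 0.1478 = -2.3182
Step 4: Primal residual = |-0.5844 + 0.1478| = 0.4366


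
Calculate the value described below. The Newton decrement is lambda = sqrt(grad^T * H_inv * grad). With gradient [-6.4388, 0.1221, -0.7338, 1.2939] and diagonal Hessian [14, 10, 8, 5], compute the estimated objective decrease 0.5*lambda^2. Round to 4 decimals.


Step 1: H is diagonal, so H^(-1) * g = [-0.4599, 0.0122, -0.0917, 0.2588].
Step 2: g^T H^(-1) g = sum_i g_i^2 / H_ii
  = (-6.4388)^2/14 + (0.1221)^2/10 + (-0.7338)^2/8 + (1.2939)^2/5
  = 2.9613 + 0.0015 + 0.0673 + 0.3348 = 3.3649
Step 3: Objective decrease = 0.5 * g^T H^(-1) g = 1.6825


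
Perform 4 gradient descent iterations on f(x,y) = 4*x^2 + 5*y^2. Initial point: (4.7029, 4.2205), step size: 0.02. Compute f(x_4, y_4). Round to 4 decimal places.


Gradient descent on f(x,y) = 4*x^2 + 5*y^2.
Starting point: (4.7029, 4.2205), alpha = 0.02
Step 1: grad_x = 2*4*4.7029 = 37.6232, grad_y = 2*5*4.2205 = 42.205
  x_1 = 4.7029 - 0.02*37.6232 = 3.9504
  y_1 = 4.2205 - 0.02*42.205 = 3.3764
Step 2: grad_x = 2*4*3.9504 = 31.6035, grad_y = 2*5*3.3764 = 33.764
  x_2 = 3.9504 - 0.02*31.6035 = 3.3184
  y_2 = 3.3764 - 0.02*33.764 = 2.7011
Step 3: grad_x = 2*4*3.3184 = 26.5469, grad_y = 2*5*2.7011 = 27.0112
  x_3 = 3.3184 - 0.02*26.5469 = 2.7874
  y_3 = 2.7011 - 0.02*27.0112 = 2.1609
Step 4: grad_x = 2*4*2.7874 = 22.2994, grad_y = 2*5*2.1609 = 21.609
  x_4 = 2.7874 - 0.02*22.2994 = 2.3414
  y_4 = 2.1609 - 0.02*21.609 = 1.7287
f(2.3414, 1.7287) = 4*2.3414^2 + 5*1.7287^2 = 36.8717


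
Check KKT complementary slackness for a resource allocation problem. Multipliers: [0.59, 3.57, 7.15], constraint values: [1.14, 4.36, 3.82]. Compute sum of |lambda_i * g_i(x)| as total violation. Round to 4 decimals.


KKT complementary slackness check:
lambda_1 * g_1 = 0.59 * 1.14 = 0.6726
lambda_2 * g_2 = 3.57 * 4.36 = 15.5652
lambda_3 * g_3 = 7.15 * 3.82 = 27.313
Total violation = 0.6726 + 15.5652 + 27.313 = 43.5508
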